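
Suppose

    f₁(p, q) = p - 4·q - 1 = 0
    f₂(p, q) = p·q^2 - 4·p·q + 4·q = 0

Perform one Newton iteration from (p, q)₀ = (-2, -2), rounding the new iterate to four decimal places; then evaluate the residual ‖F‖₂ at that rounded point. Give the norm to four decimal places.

7.3643

At (-2, -2): F = (5.0000, -32.0000).
Jacobian J = [[1, -4], [q^2 - 4·q, 2·p·q - 4·p + 4]].
At the point, J = [[1.0000, -4.0000], [12.0000, 20.0000]] (det J = 68.0000).
Solving J·Δ = −F gives Δ = (0.4118, 1.3529).
Then the next iterate is (p, q)₁ = (-1.5882, -0.6471).
Re-evaluating at (-1.5882, -0.6471): F = (0.0002, -7.364337), so ‖F‖₂ = 7.3643.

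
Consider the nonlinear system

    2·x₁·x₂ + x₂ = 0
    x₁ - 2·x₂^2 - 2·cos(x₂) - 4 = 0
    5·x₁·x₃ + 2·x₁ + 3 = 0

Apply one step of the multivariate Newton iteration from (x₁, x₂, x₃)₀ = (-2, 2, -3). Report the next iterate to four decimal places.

(-2.1111, -0.1482, 0.0445)

At (-2, 2, -3): F = (-6.0000, -13.167706, 29.0000).
Jacobian J = [[2·x₂, 2·x₁ + 1, 0], [1, -4·x₂ + 2·sin(x₂), 0], [5·x₃ + 2, 0, 5·x₁]].
At the point, J = [[4.0000, -3.0000, 0.0000], [1.0000, -6.181405, 0.0000], [-13.0000, 0.0000, -10.0000]] (det J = 217.256206).
Solving J·Δ = −F gives Δ = (-0.1111, -2.1482, 3.0445).
Then the next iterate is (x₁, x₂, x₃)₁ = (-2.1111, -0.1482, 0.0445).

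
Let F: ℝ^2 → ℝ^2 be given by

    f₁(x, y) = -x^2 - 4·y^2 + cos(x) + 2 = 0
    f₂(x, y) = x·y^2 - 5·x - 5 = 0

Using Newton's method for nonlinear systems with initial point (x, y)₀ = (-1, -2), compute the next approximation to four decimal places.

At (-1, -2): F = (-14.459698, -4.0000).
Jacobian J = [[-2·x - sin(x), -8·y], [y^2 - 5, 2·x·y]].
At the point, J = [[2.841471, 16.0000], [-1.0000, 4.0000]] (det J = 27.365884).
Solving J·Δ = −F gives Δ = (-0.2251, 0.9437).
Then the next iterate is (x, y)₁ = (-1.2251, -1.0563).

(-1.2251, -1.0563)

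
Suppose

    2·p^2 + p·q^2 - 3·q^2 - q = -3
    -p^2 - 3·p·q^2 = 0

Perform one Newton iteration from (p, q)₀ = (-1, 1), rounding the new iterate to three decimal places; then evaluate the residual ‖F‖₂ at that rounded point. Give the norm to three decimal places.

At (-1, 1): F = (0.000, 2.000).
Jacobian J = [[4·p + q^2, 2·p·q - 6·q - 1], [-2·p - 3·q^2, -6·p·q]].
At the point, J = [[-3.000, -9.000], [-1.000, 6.000]] (det J = -27.000).
Solving J·Δ = −F gives Δ = (0.667, -0.222).
Then the next iterate is (p, q)₁ = (-0.333, 0.778).
Re-evaluating at (-0.333, 0.778): F = (0.42637, 0.49379), so ‖F‖₂ = 0.652.

0.652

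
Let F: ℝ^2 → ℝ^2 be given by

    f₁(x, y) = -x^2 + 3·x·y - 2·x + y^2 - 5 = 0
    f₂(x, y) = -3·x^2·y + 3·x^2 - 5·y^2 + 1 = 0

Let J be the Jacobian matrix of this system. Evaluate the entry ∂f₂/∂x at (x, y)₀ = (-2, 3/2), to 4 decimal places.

∂f₂/∂x = -6·x·y + 6·x.
At (-2, 3/2) this is 6.0000.

6.0000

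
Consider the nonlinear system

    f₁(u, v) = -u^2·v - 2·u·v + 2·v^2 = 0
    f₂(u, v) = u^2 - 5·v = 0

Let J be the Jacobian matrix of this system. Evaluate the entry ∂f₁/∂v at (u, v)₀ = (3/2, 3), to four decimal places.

6.7500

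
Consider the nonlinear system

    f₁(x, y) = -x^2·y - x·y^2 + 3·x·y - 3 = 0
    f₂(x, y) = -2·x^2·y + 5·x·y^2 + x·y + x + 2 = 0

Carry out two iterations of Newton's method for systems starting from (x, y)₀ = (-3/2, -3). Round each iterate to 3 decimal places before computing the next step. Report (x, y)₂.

At (-3/2, -3): F = (30.750, -49.000).
Jacobian J = [[-2·x·y - y^2 + 3·y, -x^2 - 2·x·y + 3·x], [-4·x·y + 5·y^2 + y + 1, -2·x^2 + 10·x·y + x]].
At the point, J = [[-27.000, -15.750], [25.000, 39.000]] (det J = -659.250).
Solving J·Δ = −F gives Δ = (0.648, 0.841).
Then the next iterate is (x, y)₁ = (-0.852, -2.159).
Round to (-0.852, -2.159) and repeat: F = (8.05704, -13.73514), J = [[-14.81722, -6.96084], [14.78953, 16.09087]].
Δ = (0.251, 0.623), so (x, y)₂ = (-0.601, -1.536).

(-0.601, -1.536)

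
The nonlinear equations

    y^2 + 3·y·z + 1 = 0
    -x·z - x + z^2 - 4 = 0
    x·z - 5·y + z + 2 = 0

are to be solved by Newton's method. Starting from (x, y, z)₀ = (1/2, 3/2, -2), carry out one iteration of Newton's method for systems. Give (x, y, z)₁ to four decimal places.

(0.6250, -0.2083, -1.8611)

At (1/2, 3/2, -2): F = (-5.7500, 0.5000, -8.5000).
Jacobian J = [[0, 2·y + 3·z, 3·y], [-z - 1, 0, -x + 2·z], [z, -5, x + 1]].
At the point, J = [[0.0000, -3.0000, 4.5000], [1.0000, 0.0000, -4.5000], [-2.0000, -5.0000, 1.5000]] (det J = -45.0000).
Solving J·Δ = −F gives Δ = (0.1250, -1.7083, 0.1389).
Then the next iterate is (x, y, z)₁ = (0.6250, -0.2083, -1.8611).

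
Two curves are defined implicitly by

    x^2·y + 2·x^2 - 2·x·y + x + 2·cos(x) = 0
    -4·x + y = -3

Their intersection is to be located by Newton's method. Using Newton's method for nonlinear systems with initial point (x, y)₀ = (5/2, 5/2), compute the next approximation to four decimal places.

(1.5070, 3.0279)

At (5/2, 5/2): F = (16.522713, -4.5000).
Jacobian J = [[2·x·y + 4·x - 2·y - 2·sin(x) + 1, x^2 - 2·x], [-4, 1]].
At the point, J = [[17.303056, 1.2500], [-4.0000, 1.0000]] (det J = 22.303056).
Solving J·Δ = −F gives Δ = (-0.9930, 0.5279).
Then the next iterate is (x, y)₁ = (1.5070, 3.0279).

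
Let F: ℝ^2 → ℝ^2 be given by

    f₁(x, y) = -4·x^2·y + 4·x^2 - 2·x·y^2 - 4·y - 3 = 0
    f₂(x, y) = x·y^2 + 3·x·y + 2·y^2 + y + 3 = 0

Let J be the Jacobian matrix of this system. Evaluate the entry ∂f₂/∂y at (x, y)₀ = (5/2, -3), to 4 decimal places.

∂f₂/∂y = 2·x·y + 3·x + 4·y + 1.
At (5/2, -3) this is -18.5000.

-18.5000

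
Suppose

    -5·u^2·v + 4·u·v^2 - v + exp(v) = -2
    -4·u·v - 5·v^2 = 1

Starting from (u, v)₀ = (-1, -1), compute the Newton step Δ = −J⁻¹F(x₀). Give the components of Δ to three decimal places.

At (-1, -1): F = (4.36788, -10.000).
Jacobian J = [[-10·u·v + 4·v^2, -5·u^2 + 8·u·v + exp(v) - 1], [-4·v, -4·u - 10·v]].
At the point, J = [[-6.000, 2.36788], [4.000, 14.000]] (det J = -93.47152).
Solving J·Δ = −F gives Δ = (0.908, 0.455).

(0.908, 0.455)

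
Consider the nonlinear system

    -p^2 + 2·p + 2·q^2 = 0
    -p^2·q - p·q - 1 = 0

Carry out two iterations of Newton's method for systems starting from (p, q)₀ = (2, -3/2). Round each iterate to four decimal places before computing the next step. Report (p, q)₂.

At (2, -3/2): F = (4.5000, 8.0000).
Jacobian J = [[-2·p + 2, 4·q], [-2·p·q - q, -p^2 - p]].
At the point, J = [[-2.0000, -6.0000], [7.5000, -6.0000]] (det J = 57.0000).
Solving J·Δ = −F gives Δ = (-0.3684, 0.8728).
Then the next iterate is (p, q)₁ = (1.6316, -0.6272).
Round to (1.6316, -0.6272) and repeat: F = (1.387841, 1.693020), J = [[-1.2632, -2.5088], [2.673879, -4.293719]].
Δ = (0.1411, 0.4822), so (p, q)₂ = (1.7727, -0.1450).

(1.7727, -0.1450)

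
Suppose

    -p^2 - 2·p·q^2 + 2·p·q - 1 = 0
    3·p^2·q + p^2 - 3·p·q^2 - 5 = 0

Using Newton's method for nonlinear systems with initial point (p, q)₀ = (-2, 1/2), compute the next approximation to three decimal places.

At (-2, 1/2): F = (-6.000, 6.500).
Jacobian J = [[-2·p - 2·q^2 + 2·q, -4·p·q + 2·p], [6·p·q + 2·p - 3·q^2, 3·p^2 - 6·p·q]].
At the point, J = [[4.500, 0.000], [-10.750, 18.000]] (det J = 81.000).
Solving J·Δ = −F gives Δ = (1.333, 0.435).
Then the next iterate is (p, q)₁ = (-0.667, 0.935).

(-0.667, 0.935)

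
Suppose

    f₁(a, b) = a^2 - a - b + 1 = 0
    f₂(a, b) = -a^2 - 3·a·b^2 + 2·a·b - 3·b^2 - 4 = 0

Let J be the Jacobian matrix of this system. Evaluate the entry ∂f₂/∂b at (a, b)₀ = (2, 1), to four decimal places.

∂f₂/∂b = -6·a·b + 2·a - 6·b.
At (2, 1) this is -14.0000.

-14.0000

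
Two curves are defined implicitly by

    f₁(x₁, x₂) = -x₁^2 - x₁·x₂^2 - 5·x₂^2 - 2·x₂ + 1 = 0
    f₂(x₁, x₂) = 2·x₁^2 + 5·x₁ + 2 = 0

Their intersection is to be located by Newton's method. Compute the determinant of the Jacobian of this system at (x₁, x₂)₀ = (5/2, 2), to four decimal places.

480.0000

J = [[-2·x₁ - x₂^2, -2·x₁·x₂ - 10·x₂ - 2], [4·x₁ + 5, 0]].
At the point, J = [[-9.0000, -32.0000], [15.0000, 0.0000]].
det J = 480.0000.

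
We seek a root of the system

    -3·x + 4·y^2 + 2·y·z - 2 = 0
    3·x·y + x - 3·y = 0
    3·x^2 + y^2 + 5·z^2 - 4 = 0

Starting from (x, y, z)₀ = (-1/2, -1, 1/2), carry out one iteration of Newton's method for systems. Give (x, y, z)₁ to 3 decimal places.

(-7.091, 2.818, -1.727)

At (-1/2, -1, 1/2): F = (2.500, 4.000, -1.000).
Jacobian J = [[-3, 8·y + 2·z, 2·y], [3·y + 1, 3·x - 3, 0], [6·x, 2·y, 10·z]].
At the point, J = [[-3.000, -7.000, -2.000], [-2.000, -4.500, 0.000], [-3.000, -2.000, 5.000]] (det J = 16.500).
Solving J·Δ = −F gives Δ = (-6.591, 3.818, -2.227).
Then the next iterate is (x, y, z)₁ = (-7.091, 2.818, -1.727).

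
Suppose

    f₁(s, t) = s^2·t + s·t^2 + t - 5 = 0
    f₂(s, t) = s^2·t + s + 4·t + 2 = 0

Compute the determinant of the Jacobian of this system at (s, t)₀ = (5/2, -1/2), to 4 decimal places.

J = [[2·s·t + t^2, s^2 + 2·s·t + 1], [2·s·t + 1, s^2 + 4]].
At the point, J = [[-2.2500, 4.7500], [-1.5000, 10.2500]].
det J = -15.9375.

-15.9375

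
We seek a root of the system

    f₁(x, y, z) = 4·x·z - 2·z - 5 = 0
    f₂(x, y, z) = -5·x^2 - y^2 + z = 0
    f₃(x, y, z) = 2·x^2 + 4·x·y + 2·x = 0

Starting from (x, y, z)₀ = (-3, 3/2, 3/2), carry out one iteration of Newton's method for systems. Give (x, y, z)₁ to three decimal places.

(-1.533, 0.511, 0.272)

At (-3, 3/2, 3/2): F = (-26.000, -45.750, -6.000).
Jacobian J = [[4·z, 0, 4·x - 2], [-10·x, -2·y, 1], [4·x + 4·y + 2, 4·x, 0]].
At the point, J = [[6.000, 0.000, -14.000], [30.000, -3.000, 1.000], [-4.000, -12.000, 0.000]] (det J = 5280.000).
Solving J·Δ = −F gives Δ = (1.467, -0.989, -1.228).
Then the next iterate is (x, y, z)₁ = (-1.533, 0.511, 0.272).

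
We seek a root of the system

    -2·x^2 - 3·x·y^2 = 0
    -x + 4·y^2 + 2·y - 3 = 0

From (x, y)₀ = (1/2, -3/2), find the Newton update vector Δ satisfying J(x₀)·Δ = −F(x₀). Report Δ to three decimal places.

At (1/2, -3/2): F = (-3.875, 2.500).
Jacobian J = [[-4·x - 3·y^2, -6·x·y], [-1, 8·y + 2]].
At the point, J = [[-8.750, 4.500], [-1.000, -10.000]] (det J = 92.000).
Solving J·Δ = −F gives Δ = (-0.299, 0.280).

(-0.299, 0.280)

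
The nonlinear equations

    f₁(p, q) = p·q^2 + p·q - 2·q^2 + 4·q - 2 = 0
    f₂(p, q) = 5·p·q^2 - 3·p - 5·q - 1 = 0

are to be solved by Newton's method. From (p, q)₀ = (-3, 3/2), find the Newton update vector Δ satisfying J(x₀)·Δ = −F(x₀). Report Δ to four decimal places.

(1.6944, -0.3854)

At (-3, 3/2): F = (-11.7500, -33.2500).
Jacobian J = [[q^2 + q, 2·p·q + p - 4·q + 4], [5·q^2 - 3, 10·p·q - 5]].
At the point, J = [[3.7500, -14.0000], [8.2500, -50.0000]] (det J = -72.0000).
Solving J·Δ = −F gives Δ = (1.6944, -0.3854).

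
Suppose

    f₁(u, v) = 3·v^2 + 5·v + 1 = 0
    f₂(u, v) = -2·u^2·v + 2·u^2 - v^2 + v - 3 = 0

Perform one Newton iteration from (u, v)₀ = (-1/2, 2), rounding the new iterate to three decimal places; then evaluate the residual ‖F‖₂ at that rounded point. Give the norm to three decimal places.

6.146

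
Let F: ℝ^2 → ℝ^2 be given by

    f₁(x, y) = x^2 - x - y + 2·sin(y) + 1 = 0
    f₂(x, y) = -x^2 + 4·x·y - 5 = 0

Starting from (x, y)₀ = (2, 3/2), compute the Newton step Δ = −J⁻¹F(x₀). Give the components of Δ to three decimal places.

At (2, 3/2): F = (3.49499, 3.000).
Jacobian J = [[2·x - 1, 2·cos(y) - 1], [-2·x + 4·y, 4·x]].
At the point, J = [[3.000, -0.85853], [2.000, 8.000]] (det J = 25.71705).
Solving J·Δ = −F gives Δ = (-1.187, -0.078).

(-1.187, -0.078)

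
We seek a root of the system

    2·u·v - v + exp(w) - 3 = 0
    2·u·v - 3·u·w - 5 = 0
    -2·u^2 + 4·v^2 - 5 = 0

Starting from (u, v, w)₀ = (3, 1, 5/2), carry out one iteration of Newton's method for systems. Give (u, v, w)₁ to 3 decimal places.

At (3, 1, 5/2): F = (14.18249, -21.500, -19.000).
Jacobian J = [[2·v, 2·u - 1, exp(w)], [2·v - 3·w, 2·u, -3·u], [-4·u, 8·v, 0]].
At the point, J = [[2.000, 5.000, 12.18249], [-5.500, 6.000, -9.000], [-12.000, 8.000, 0.000]] (det J = 1025.10983).
Solving J·Δ = −F gives Δ = (-1.141, 0.664, -1.249).
Then the next iterate is (u, v, w)₁ = (1.859, 1.664, 1.251).

(1.859, 1.664, 1.251)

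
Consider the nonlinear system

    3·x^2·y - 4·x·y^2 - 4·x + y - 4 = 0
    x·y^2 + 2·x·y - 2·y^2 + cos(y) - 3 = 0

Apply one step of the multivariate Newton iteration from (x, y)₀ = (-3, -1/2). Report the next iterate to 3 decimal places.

At (-3, -1/2): F = (-3.000, -0.37242).
Jacobian J = [[6·x·y - 4·y^2 - 4, 3·x^2 - 8·x·y + 1], [y^2 + 2·y, 2·x·y + 2·x - 4·y - sin(y)]].
At the point, J = [[4.000, 16.000], [-0.750, -0.52057]] (det J = 9.91770).
Solving J·Δ = −F gives Δ = (-0.758, 0.377).
Then the next iterate is (x, y)₁ = (-3.758, -0.123).

(-3.758, -0.123)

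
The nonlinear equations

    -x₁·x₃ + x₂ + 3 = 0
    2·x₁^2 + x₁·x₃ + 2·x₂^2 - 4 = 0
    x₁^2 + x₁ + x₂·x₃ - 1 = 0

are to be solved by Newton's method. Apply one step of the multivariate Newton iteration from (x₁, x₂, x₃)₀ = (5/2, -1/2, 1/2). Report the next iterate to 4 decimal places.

(1.3242, -0.7582, 1.1319)

At (5/2, -1/2, 1/2): F = (1.2500, 10.2500, 7.5000).
Jacobian J = [[-x₃, 1, -x₁], [4·x₁ + x₃, 4·x₂, x₁], [2·x₁ + 1, x₃, x₂]].
At the point, J = [[-0.5000, 1.0000, -2.5000], [10.5000, -2.0000, 2.5000], [6.0000, 0.5000, -0.5000]] (det J = -22.7500).
Solving J·Δ = −F gives Δ = (-1.1758, -0.2582, 0.6319).
Then the next iterate is (x₁, x₂, x₃)₁ = (1.3242, -0.7582, 1.1319).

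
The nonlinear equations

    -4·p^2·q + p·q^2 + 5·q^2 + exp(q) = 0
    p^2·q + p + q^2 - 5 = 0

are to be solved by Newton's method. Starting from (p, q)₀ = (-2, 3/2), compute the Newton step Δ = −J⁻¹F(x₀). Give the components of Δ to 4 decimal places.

(0.5038, 0.1813)

At (-2, 3/2): F = (-12.768311, 1.2500).
Jacobian J = [[-8·p·q + q^2, -4·p^2 + 2·p·q + 10·q + exp(q)], [2·p·q + 1, p^2 + 2·q]].
At the point, J = [[26.2500, -2.518311], [-5.0000, 7.0000]] (det J = 171.158445).
Solving J·Δ = −F gives Δ = (0.5038, 0.1813).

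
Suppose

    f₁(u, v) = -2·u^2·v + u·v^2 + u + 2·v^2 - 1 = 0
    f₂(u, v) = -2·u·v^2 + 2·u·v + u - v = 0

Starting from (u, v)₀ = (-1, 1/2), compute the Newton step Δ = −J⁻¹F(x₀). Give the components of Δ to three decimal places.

(0.429, -1.357)

At (-1, 1/2): F = (-2.750, -2.000).
Jacobian J = [[-4·u·v + v^2 + 1, -2·u^2 + 2·u·v + 4·v], [-2·v^2 + 2·v + 1, -4·u·v + 2·u - 1]].
At the point, J = [[3.250, -1.000], [1.500, -1.000]] (det J = -1.750).
Solving J·Δ = −F gives Δ = (0.429, -1.357).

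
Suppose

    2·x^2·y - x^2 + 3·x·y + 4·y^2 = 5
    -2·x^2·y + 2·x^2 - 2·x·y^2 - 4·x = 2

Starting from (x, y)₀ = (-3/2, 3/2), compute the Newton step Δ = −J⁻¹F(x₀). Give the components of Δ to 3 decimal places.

At (-3/2, 3/2): F = (1.750, 8.500).
Jacobian J = [[4·x·y - 2·x + 3·y, 2·x^2 + 3·x + 8·y], [-4·x·y + 4·x - 2·y^2 - 4, -2·x^2 - 4·x·y]].
At the point, J = [[-1.500, 12.000], [-5.500, 4.500]] (det J = 59.250).
Solving J·Δ = −F gives Δ = (1.589, 0.053).

(1.589, 0.053)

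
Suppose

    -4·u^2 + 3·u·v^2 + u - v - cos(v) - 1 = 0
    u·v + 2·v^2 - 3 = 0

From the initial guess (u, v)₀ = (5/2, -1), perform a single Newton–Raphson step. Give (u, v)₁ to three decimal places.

At (5/2, -1): F = (-15.54030, -3.500).
Jacobian J = [[-8·u + 3·v^2 + 1, 6·u·v + sin(v) - 1], [v, u + 4·v]].
At the point, J = [[-16.000, -16.84147], [-1.000, -1.500]] (det J = 7.15853).
Solving J·Δ = −F gives Δ = (4.978, -5.652).
Then the next iterate is (u, v)₁ = (7.478, -6.652).

(7.478, -6.652)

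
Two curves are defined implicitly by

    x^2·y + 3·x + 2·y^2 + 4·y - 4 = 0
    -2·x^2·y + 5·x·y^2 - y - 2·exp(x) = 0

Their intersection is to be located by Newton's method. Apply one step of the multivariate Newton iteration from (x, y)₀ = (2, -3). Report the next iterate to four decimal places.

(1.1826, -2.1609)

At (2, -3): F = (-4.0000, 102.221888).
Jacobian J = [[2·x·y + 3, x^2 + 4·y + 4], [-4·x·y + 5·y^2 - 2·exp(x), -2·x^2 + 10·x·y - 1]].
At the point, J = [[-9.0000, -4.0000], [54.221888, -69.0000]] (det J = 837.887551).
Solving J·Δ = −F gives Δ = (-0.8174, 0.8391).
Then the next iterate is (x, y)₁ = (1.1826, -2.1609).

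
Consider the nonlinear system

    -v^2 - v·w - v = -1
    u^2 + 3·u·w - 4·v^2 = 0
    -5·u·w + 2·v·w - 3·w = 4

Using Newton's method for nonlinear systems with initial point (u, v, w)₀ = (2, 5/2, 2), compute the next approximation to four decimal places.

At (2, 5/2, 2): F = (-12.7500, -9.0000, -20.0000).
Jacobian J = [[0, -2·v - w - 1, -v], [2·u + 3·w, -8·v, 3·u], [-5·w, 2·w, -5·u + 2·v - 3]].
At the point, J = [[0.0000, -8.0000, -2.5000], [10.0000, -20.0000, 6.0000], [-10.0000, 4.0000, -8.0000]] (det J = 240.0000).
Solving J·Δ = −F gives Δ = (-3.7167, -1.9583, 1.1667).
Then the next iterate is (u, v, w)₁ = (-1.7167, 0.5417, 3.1667).

(-1.7167, 0.5417, 3.1667)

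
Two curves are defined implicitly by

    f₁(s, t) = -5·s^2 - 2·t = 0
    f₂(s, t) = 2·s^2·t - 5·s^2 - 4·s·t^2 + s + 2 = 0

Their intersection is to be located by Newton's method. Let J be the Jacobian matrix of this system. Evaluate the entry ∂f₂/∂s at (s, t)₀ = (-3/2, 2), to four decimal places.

∂f₂/∂s = 4·s·t - 10·s - 4·t^2 + 1.
At (-3/2, 2) this is -12.0000.

-12.0000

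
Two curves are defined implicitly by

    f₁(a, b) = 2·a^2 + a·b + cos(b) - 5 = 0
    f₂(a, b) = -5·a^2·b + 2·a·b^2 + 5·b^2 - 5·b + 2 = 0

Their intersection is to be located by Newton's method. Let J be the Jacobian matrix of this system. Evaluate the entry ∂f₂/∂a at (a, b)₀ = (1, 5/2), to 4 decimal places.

∂f₂/∂a = -10·a·b + 2·b^2.
At (1, 5/2) this is -12.5000.

-12.5000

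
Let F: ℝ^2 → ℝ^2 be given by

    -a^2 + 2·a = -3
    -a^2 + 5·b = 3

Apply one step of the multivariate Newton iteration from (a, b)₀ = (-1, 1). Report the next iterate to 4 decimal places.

(-1.0000, 0.8000)

At (-1, 1): F = (0.0000, 1.0000).
Jacobian J = [[-2·a + 2, 0], [-2·a, 5]].
At the point, J = [[4.0000, 0.0000], [2.0000, 5.0000]] (det J = 20.0000).
Solving J·Δ = −F gives Δ = (0.0000, -0.2000).
Then the next iterate is (a, b)₁ = (-1.0000, 0.8000).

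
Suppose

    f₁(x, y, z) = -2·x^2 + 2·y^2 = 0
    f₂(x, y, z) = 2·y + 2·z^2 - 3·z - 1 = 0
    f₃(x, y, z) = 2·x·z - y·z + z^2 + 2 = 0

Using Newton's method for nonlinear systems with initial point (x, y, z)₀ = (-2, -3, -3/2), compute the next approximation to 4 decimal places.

(0.0714, -0.7857, -0.7857)

At (-2, -3, -3/2): F = (10.0000, 2.0000, 5.7500).
Jacobian J = [[-4·x, 4·y, 0], [0, 2, 4·z - 3], [2·z, -z, 2·x - y + 2·z]].
At the point, J = [[8.0000, -12.0000, 0.0000], [0.0000, 2.0000, -9.0000], [-3.0000, 1.5000, -4.0000]] (det J = -280.0000).
Solving J·Δ = −F gives Δ = (2.0714, 2.2143, 0.7143).
Then the next iterate is (x, y, z)₁ = (0.0714, -0.7857, -0.7857).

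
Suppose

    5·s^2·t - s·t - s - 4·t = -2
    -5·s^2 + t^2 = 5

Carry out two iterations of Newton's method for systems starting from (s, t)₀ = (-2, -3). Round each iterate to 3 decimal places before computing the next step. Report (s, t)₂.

(-0.935, -3.004)

At (-2, -3): F = (-50.000, -16.000).
Jacobian J = [[10·s·t - t - 1, 5·s^2 - s - 4], [-10·s, 2·t]].
At the point, J = [[62.000, 18.000], [20.000, -6.000]] (det J = -732.000).
Solving J·Δ = −F gives Δ = (0.803, 0.011).
Then the next iterate is (s, t)₁ = (-1.197, -2.989).
Round to (-1.197, -2.989) and repeat: F = (-9.83816, -3.22992), J = [[37.76733, 4.36105], [11.970, -5.978]].
Δ = (0.262, -0.015), so (s, t)₂ = (-0.935, -3.004).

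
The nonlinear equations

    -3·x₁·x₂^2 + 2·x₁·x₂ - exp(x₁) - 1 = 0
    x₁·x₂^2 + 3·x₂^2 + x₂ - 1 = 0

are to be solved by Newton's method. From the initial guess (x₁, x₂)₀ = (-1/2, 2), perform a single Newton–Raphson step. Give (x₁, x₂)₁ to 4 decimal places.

(-0.7500, 1.0909)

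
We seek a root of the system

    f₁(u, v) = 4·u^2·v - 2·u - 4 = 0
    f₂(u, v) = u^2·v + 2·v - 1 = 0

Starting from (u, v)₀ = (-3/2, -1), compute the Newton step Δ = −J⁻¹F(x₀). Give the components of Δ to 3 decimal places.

At (-3/2, -1): F = (-10.000, -5.250).
Jacobian J = [[8·u·v - 2, 4·u^2], [2·u·v, u^2 + 2]].
At the point, J = [[10.000, 9.000], [3.000, 4.250]] (det J = 15.500).
Solving J·Δ = −F gives Δ = (-0.306, 1.452).

(-0.306, 1.452)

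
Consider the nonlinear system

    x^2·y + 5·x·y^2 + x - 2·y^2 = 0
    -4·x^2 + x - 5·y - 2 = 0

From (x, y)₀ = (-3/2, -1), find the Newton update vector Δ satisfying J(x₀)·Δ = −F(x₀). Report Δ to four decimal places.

(0.7023, 0.3261)

At (-3/2, -1): F = (-13.2500, -7.5000).
Jacobian J = [[2·x·y + 5·y^2 + 1, x^2 + 10·x·y - 4·y], [-8·x + 1, -5]].
At the point, J = [[9.0000, 21.2500], [13.0000, -5.0000]] (det J = -321.2500).
Solving J·Δ = −F gives Δ = (0.7023, 0.3261).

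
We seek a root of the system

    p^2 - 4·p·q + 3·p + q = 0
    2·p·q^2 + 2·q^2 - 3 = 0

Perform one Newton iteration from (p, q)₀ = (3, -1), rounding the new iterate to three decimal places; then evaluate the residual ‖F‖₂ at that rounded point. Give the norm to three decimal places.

5.176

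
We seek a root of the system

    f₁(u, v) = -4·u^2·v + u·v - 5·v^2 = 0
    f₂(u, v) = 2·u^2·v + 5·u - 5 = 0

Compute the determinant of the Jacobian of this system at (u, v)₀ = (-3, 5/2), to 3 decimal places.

-475.000

J = [[-8·u·v + v, -4·u^2 + u - 10·v], [4·u·v + 5, 2·u^2]].
At the point, J = [[62.500, -64.000], [-25.000, 18.000]].
det J = -475.000.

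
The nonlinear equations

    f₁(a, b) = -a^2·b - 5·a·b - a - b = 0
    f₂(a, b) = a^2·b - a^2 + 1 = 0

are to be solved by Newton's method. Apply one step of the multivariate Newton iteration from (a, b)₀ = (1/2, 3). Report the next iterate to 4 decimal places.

At (1/2, 3): F = (-11.7500, 1.5000).
Jacobian J = [[-2·a·b - 5·b - 1, -a^2 - 5·a - 1], [2·a·b - 2·a, a^2]].
At the point, J = [[-19.0000, -3.7500], [2.0000, 0.2500]] (det J = 2.7500).
Solving J·Δ = −F gives Δ = (-0.9773, 1.8182).
Then the next iterate is (a, b)₁ = (-0.4773, 4.8182).

(-0.4773, 4.8182)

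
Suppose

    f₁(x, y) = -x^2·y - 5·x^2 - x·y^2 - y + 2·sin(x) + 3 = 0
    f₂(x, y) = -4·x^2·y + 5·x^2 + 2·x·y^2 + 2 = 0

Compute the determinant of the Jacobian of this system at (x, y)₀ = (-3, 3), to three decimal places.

-3145.441

J = [[-2·x·y - 10·x - y^2 + 2·cos(x), -x^2 - 2·x·y - 1], [-8·x·y + 10·x + 2·y^2, -4·x^2 + 4·x·y]].
At the point, J = [[37.02002, 8.000], [60.000, -72.000]].
det J = -3145.441.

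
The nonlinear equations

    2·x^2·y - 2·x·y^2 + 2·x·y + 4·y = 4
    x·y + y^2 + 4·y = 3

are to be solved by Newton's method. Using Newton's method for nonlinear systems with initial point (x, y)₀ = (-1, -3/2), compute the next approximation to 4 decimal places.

(-4.5000, -1.6250)

At (-1, -3/2): F = (-5.5000, -5.2500).
Jacobian J = [[4·x·y - 2·y^2 + 2·y, 2·x^2 - 4·x·y + 2·x + 4], [y, x + 2·y + 4]].
At the point, J = [[-1.5000, -2.0000], [-1.5000, 0.0000]] (det J = -3.0000).
Solving J·Δ = −F gives Δ = (-3.5000, -0.1250).
Then the next iterate is (x, y)₁ = (-4.5000, -1.6250).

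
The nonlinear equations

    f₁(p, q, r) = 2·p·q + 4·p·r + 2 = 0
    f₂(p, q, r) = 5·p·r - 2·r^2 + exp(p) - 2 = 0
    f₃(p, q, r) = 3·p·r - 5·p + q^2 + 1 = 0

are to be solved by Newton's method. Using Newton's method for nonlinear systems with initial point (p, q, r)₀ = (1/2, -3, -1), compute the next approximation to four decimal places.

(0.4685, -1.7754, -0.2699)

At (1/2, -3, -1): F = (-3.0000, -4.851279, 6.0000).
Jacobian J = [[2·q + 4·r, 2·p, 4·p], [5·r + exp(p), 0, 5·p - 4·r], [3·r - 5, 2·q, 3·p]].
At the point, J = [[-10.0000, 1.0000, 2.0000], [-3.351279, 0.0000, 6.5000], [-8.0000, -6.0000, 1.5000]] (det J = -396.757737).
Solving J·Δ = −F gives Δ = (-0.0315, 1.2246, 0.7301).
Then the next iterate is (p, q, r)₁ = (0.4685, -1.7754, -0.2699).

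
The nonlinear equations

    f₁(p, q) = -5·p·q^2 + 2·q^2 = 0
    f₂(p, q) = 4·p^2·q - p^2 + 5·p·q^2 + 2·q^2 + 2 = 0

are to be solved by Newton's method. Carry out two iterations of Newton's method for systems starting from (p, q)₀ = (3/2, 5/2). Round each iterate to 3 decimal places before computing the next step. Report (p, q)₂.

At (3/2, 5/2): F = (-34.375, 81.625).
Jacobian J = [[-5·q^2, -10·p·q + 4·q], [8·p·q - 2·p + 5·q^2, 4·p^2 + 10·p·q + 4·q]].
At the point, J = [[-31.250, -27.500], [58.250, 56.500]] (det J = -163.750).
Solving J·Δ = −F gives Δ = (1.847, -3.349).
Then the next iterate is (p, q)₁ = (3.347, -0.849).
Round to (3.347, -0.849) and repeat: F = (-10.62100, -33.74158), J = [[-3.60400, 25.02003], [-25.82282, 12.99761]].
Δ = (-1.178, 0.255), so (p, q)₂ = (2.169, -0.594).

(2.169, -0.594)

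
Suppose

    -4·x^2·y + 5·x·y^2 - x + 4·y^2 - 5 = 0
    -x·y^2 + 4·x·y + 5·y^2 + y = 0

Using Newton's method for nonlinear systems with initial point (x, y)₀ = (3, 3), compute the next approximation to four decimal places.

(-0.2880, 1.1146)

At (3, 3): F = (55.0000, 57.0000).
Jacobian J = [[-8·x·y + 5·y^2 - 1, -4·x^2 + 10·x·y + 8·y], [-y^2 + 4·y, -2·x·y + 4·x + 10·y + 1]].
At the point, J = [[-28.0000, 78.0000], [3.0000, 25.0000]] (det J = -934.0000).
Solving J·Δ = −F gives Δ = (-3.2880, -1.8854).
Then the next iterate is (x, y)₁ = (-0.2880, 1.1146).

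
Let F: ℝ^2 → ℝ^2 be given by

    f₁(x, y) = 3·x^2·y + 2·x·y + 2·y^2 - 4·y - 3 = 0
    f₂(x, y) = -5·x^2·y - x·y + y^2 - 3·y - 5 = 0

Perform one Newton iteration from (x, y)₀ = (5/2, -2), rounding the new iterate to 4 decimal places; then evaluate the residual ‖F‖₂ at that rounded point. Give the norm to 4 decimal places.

At (5/2, -2): F = (-34.5000, 72.5000).
Jacobian J = [[6·x·y + 2·y, 3·x^2 + 2·x + 4·y - 4], [-10·x·y - y, -5·x^2 - x + 2·y - 3]].
At the point, J = [[-34.0000, 11.7500], [52.0000, -40.7500]] (det J = 774.5000).
Solving J·Δ = −F gives Δ = (-0.7153, 0.8664).
Then the next iterate is (x, y)₁ = (1.7847, -1.1336).
Re-evaluating at (1.7847, -1.1336): F = (-10.773846, 19.762438), so ‖F‖₂ = 22.5084.

22.5084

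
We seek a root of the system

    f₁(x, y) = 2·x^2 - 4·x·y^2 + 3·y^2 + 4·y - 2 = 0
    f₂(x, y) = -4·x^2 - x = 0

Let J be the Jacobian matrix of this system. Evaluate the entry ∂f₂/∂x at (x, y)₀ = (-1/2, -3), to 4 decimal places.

3.0000

∂f₂/∂x = -8·x - 1.
At (-1/2, -3) this is 3.0000.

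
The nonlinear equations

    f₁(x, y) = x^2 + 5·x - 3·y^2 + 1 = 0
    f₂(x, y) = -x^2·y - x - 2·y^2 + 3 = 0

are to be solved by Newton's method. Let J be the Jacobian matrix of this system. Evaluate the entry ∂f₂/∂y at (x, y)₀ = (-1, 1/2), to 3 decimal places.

-3.000

∂f₂/∂y = -x^2 - 4·y.
At (-1, 1/2) this is -3.000.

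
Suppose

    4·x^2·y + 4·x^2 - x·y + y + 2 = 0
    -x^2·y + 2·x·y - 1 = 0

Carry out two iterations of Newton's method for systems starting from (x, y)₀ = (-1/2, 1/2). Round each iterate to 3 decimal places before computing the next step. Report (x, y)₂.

At (-1/2, 1/2): F = (4.250, -1.625).
Jacobian J = [[8·x·y + 8·x - y, 4·x^2 - x + 1], [-2·x·y + 2·y, -x^2 + 2·x]].
At the point, J = [[-6.500, 2.500], [1.500, -1.250]] (det J = 4.375).
Solving J·Δ = −F gives Δ = (0.286, -0.957).
Then the next iterate is (x, y)₁ = (-0.214, -0.457).
Round to (-0.214, -0.457) and repeat: F = (1.54467, -0.78348), J = [[-0.47262, 1.39718], [-1.10960, -0.47380]].
Δ = (-0.204, -1.175), so (x, y)₂ = (-0.418, -1.632).

(-0.418, -1.632)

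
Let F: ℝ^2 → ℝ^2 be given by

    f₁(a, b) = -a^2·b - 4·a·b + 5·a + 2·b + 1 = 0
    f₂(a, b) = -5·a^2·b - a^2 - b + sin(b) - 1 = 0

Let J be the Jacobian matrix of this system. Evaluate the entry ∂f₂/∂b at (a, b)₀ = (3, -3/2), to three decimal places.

∂f₂/∂b = -5·a^2 + cos(b) - 1.
At (3, -3/2) this is -45.929.

-45.929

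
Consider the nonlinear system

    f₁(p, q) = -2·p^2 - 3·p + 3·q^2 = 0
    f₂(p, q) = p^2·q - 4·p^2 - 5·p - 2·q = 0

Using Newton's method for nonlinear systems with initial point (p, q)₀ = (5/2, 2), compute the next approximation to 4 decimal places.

(-0.0170, -0.0601)

At (5/2, 2): F = (-8.0000, -29.0000).
Jacobian J = [[-4·p - 3, 6·q], [2·p·q - 8·p - 5, p^2 - 2]].
At the point, J = [[-13.0000, 12.0000], [-15.0000, 4.2500]] (det J = 124.7500).
Solving J·Δ = −F gives Δ = (-2.5170, -2.0601).
Then the next iterate is (p, q)₁ = (-0.0170, -0.0601).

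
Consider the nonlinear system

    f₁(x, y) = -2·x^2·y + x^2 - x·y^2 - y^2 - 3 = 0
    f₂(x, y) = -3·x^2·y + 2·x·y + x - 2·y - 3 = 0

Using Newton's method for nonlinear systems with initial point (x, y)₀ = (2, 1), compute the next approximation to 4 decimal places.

(1.2895, 0.5395)

At (2, 1): F = (-10.0000, -11.0000).
Jacobian J = [[-4·x·y + 2·x - y^2, -2·x^2 - 2·x·y - 2·y], [-6·x·y + 2·y + 1, -3·x^2 + 2·x - 2]].
At the point, J = [[-5.0000, -14.0000], [-9.0000, -10.0000]] (det J = -76.0000).
Solving J·Δ = −F gives Δ = (-0.7105, -0.4605).
Then the next iterate is (x, y)₁ = (1.2895, 0.5395).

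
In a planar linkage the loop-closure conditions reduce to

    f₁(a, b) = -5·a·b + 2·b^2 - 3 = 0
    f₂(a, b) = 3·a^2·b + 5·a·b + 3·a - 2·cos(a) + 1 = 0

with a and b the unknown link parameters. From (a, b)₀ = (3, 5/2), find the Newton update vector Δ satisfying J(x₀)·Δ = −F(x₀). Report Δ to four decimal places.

(-2.6736, 1.0840)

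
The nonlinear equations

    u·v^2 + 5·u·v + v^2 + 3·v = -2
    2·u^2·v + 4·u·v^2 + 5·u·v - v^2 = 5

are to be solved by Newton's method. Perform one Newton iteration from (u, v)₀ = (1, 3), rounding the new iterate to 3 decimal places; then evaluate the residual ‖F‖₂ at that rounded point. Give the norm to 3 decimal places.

5.915

At (1, 3): F = (44.000, 43.000).
Jacobian J = [[v^2 + 5·v, 2·u·v + 5·u + 2·v + 3], [4·u·v + 4·v^2 + 5·v, 2·u^2 + 8·u·v + 5·u - 2·v]].
At the point, J = [[24.000, 20.000], [63.000, 25.000]] (det J = -660.000).
Solving J·Δ = −F gives Δ = (0.364, -2.636).
Then the next iterate is (u, v)₁ = (1.364, 0.364).
Re-evaluating at (1.364, 0.364): F = (5.88770, -0.57268), so ‖F‖₂ = 5.915.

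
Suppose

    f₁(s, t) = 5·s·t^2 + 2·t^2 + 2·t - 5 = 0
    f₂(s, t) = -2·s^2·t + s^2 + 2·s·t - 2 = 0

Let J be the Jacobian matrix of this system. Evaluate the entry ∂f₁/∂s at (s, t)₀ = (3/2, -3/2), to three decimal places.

11.250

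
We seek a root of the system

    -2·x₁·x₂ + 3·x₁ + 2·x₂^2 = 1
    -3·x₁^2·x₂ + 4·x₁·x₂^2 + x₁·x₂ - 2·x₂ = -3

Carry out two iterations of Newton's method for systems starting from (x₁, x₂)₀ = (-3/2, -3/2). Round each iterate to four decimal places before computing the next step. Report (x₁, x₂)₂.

(-1.2416, -2.3547)

At (-3/2, -3/2): F = (-5.5000, 4.8750).
Jacobian J = [[-2·x₂ + 3, -2·x₁ + 4·x₂], [-6·x₁·x₂ + 4·x₂^2 + x₂, -3·x₁^2 + 8·x₁·x₂ + x₁ - 2]].
At the point, J = [[6.0000, -3.0000], [-6.0000, 7.7500]] (det J = 28.5000).
Solving J·Δ = −F gives Δ = (0.9825, 0.1316).
Then the next iterate is (x₁, x₂)₁ = (-0.5175, -1.3684).
Round to (-0.5175, -1.3684) and repeat: F = (-0.223757, 3.668232), J = [[5.7368, -4.4386], [1.872792, 2.344257]].
Δ = (-0.7241, -0.9863), so (x₁, x₂)₂ = (-1.2416, -2.3547).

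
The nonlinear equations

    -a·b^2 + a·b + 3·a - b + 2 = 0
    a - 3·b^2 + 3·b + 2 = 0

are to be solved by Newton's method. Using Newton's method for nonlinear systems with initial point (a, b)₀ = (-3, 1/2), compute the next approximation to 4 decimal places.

At (-3, 1/2): F = (-8.2500, -0.2500).
Jacobian J = [[-b^2 + b + 3, -2·a·b + a - 1], [1, -6·b + 3]].
At the point, J = [[3.2500, -1.0000], [1.0000, 0.0000]] (det J = 1.0000).
Solving J·Δ = −F gives Δ = (0.2500, -7.4375).
Then the next iterate is (a, b)₁ = (-2.7500, -6.9375).

(-2.7500, -6.9375)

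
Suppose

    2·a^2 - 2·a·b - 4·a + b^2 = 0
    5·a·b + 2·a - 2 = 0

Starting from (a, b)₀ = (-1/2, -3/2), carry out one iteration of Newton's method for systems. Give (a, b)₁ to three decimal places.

(-2.393, 2.964)

At (-1/2, -3/2): F = (3.250, 0.750).
Jacobian J = [[4·a - 2·b - 4, -2·a + 2·b], [5·b + 2, 5·a]].
At the point, J = [[-3.000, -2.000], [-5.500, -2.500]] (det J = -3.500).
Solving J·Δ = −F gives Δ = (-1.893, 4.464).
Then the next iterate is (a, b)₁ = (-2.393, 2.964).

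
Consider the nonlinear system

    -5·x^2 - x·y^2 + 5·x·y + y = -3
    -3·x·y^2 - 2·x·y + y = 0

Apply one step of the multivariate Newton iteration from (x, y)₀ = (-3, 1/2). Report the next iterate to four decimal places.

(-1.5732, 0.2967)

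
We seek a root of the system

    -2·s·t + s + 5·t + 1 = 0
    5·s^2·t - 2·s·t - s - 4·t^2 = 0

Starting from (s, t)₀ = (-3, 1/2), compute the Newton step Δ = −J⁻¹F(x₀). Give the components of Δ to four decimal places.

(0.7380, -0.3182)

At (-3, 1/2): F = (3.5000, 27.5000).
Jacobian J = [[-2·t + 1, -2·s + 5], [10·s·t - 2·t - 1, 5·s^2 - 2·s - 8·t]].
At the point, J = [[0.0000, 11.0000], [-17.0000, 47.0000]] (det J = 187.0000).
Solving J·Δ = −F gives Δ = (0.7380, -0.3182).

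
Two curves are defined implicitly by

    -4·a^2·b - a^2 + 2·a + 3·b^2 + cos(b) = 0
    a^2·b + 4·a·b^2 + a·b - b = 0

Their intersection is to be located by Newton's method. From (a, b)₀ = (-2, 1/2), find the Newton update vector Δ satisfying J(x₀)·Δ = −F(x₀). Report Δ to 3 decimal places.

At (-2, 1/2): F = (-14.37242, -1.500).
Jacobian J = [[-8·a·b - 2·a + 2, -4·a^2 + 6·b - sin(b)], [2·a·b + 4·b^2 + b, a^2 + 8·a·b + a - 1]].
At the point, J = [[14.000, -13.47943], [-0.500, -7.000]] (det J = -104.73971).
Solving J·Δ = −F gives Δ = (0.768, -0.269).

(0.768, -0.269)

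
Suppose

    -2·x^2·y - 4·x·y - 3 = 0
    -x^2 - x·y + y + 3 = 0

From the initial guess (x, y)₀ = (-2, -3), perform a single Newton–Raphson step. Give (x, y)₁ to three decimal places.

(-2.250, 0.917)

At (-2, -3): F = (-3.000, -10.000).
Jacobian J = [[-4·x·y - 4·y, -2·x^2 - 4·x], [-2·x - y, -x + 1]].
At the point, J = [[-12.000, 0.000], [7.000, 3.000]] (det J = -36.000).
Solving J·Δ = −F gives Δ = (-0.250, 3.917).
Then the next iterate is (x, y)₁ = (-2.250, 0.917).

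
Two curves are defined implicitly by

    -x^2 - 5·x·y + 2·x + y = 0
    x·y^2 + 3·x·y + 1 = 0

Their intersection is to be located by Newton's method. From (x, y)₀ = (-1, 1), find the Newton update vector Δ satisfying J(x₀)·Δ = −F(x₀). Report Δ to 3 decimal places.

(0.158, -0.474)

At (-1, 1): F = (3.000, -3.000).
Jacobian J = [[-2·x - 5·y + 2, -5·x + 1], [y^2 + 3·y, 2·x·y + 3·x]].
At the point, J = [[-1.000, 6.000], [4.000, -5.000]] (det J = -19.000).
Solving J·Δ = −F gives Δ = (0.158, -0.474).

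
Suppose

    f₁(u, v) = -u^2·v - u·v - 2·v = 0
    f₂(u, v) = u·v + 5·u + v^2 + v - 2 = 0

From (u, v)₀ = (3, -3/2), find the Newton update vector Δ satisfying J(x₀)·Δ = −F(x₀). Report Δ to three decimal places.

(-2.529, -0.397)

At (3, -3/2): F = (21.000, 9.250).
Jacobian J = [[-2·u·v - v, -u^2 - u - 2], [v + 5, u + 2·v + 1]].
At the point, J = [[10.500, -14.000], [3.500, 1.000]] (det J = 59.500).
Solving J·Δ = −F gives Δ = (-2.529, -0.397).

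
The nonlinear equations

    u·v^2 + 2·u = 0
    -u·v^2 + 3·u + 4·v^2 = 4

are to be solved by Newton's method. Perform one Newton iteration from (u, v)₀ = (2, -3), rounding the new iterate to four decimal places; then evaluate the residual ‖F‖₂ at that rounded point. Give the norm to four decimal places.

8.5102

At (2, -3): F = (22.0000, 20.0000).
Jacobian J = [[v^2 + 2, 2·u·v], [-v^2 + 3, -2·u·v + 8·v]].
At the point, J = [[11.0000, -12.0000], [-6.0000, -12.0000]] (det J = -204.0000).
Solving J·Δ = −F gives Δ = (-0.1176, 1.7255).
Then the next iterate is (u, v)₁ = (1.8824, -1.2745).
Re-evaluating at (1.8824, -1.2745): F = (6.822477, 5.086924), so ‖F‖₂ = 8.5102.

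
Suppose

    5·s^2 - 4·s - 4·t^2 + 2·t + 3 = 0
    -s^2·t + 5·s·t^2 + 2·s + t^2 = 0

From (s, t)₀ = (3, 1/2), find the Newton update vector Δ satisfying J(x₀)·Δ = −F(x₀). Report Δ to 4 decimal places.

(-1.4411, -0.7342)

At (3, 1/2): F = (36.0000, 5.5000).
Jacobian J = [[10·s - 4, -8·t + 2], [-2·s·t + 5·t^2 + 2, -s^2 + 10·s·t + 2·t]].
At the point, J = [[26.0000, -2.0000], [0.2500, 7.0000]] (det J = 182.5000).
Solving J·Δ = −F gives Δ = (-1.4411, -0.7342).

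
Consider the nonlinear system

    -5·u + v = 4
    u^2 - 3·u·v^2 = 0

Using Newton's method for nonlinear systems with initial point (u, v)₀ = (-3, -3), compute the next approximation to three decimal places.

At (-3, -3): F = (8.000, 90.000).
Jacobian J = [[-5, 1], [2·u - 3·v^2, -6·u·v]].
At the point, J = [[-5.000, 1.000], [-33.000, -54.000]] (det J = 303.000).
Solving J·Δ = −F gives Δ = (1.723, 0.614).
Then the next iterate is (u, v)₁ = (-1.277, -2.386).

(-1.277, -2.386)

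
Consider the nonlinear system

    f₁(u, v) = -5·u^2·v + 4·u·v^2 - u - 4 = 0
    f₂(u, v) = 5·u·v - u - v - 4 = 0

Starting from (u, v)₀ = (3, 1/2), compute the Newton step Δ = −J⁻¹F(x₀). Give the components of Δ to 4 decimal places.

(-2.3115, 0.2477)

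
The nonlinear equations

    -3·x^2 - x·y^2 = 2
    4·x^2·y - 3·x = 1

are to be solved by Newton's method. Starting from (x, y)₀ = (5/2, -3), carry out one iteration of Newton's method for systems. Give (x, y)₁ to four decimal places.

At (5/2, -3): F = (-43.2500, -83.5000).
Jacobian J = [[-6·x - y^2, -2·x·y], [8·x·y - 3, 4·x^2]].
At the point, J = [[-24.0000, 15.0000], [-63.0000, 25.0000]] (det J = 345.0000).
Solving J·Δ = −F gives Δ = (-0.4964, 2.0891).
Then the next iterate is (x, y)₁ = (2.0036, -0.9109).

(2.0036, -0.9109)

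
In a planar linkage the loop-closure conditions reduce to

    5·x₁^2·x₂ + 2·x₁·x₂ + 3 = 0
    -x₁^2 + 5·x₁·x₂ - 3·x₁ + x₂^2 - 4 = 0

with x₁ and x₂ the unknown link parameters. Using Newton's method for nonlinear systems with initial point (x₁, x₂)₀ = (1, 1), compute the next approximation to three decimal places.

(0.000, 1.286)

At (1, 1): F = (10.000, -2.000).
Jacobian J = [[10·x₁·x₂ + 2·x₂, 5·x₁^2 + 2·x₁], [-2·x₁ + 5·x₂ - 3, 5·x₁ + 2·x₂]].
At the point, J = [[12.000, 7.000], [0.000, 7.000]] (det J = 84.000).
Solving J·Δ = −F gives Δ = (-1.000, 0.286).
Then the next iterate is (x₁, x₂)₁ = (0.000, 1.286).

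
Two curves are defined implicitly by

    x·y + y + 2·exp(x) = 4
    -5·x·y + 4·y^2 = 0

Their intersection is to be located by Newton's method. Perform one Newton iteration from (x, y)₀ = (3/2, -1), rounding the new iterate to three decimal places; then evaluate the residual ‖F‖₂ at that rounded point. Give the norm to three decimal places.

At (3/2, -1): F = (2.46338, 11.500).
Jacobian J = [[y + 2·exp(x), x + 1], [-5·y, -5·x + 8·y]].
At the point, J = [[7.96338, 2.500], [5.000, -15.500]] (det J = -135.93236).
Solving J·Δ = −F gives Δ = (-0.492, 0.583).
Then the next iterate is (x, y)₁ = (1.008, -0.417).
Re-evaluating at (1.008, -0.417): F = (0.64289, 2.79724), so ‖F‖₂ = 2.870.

2.870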